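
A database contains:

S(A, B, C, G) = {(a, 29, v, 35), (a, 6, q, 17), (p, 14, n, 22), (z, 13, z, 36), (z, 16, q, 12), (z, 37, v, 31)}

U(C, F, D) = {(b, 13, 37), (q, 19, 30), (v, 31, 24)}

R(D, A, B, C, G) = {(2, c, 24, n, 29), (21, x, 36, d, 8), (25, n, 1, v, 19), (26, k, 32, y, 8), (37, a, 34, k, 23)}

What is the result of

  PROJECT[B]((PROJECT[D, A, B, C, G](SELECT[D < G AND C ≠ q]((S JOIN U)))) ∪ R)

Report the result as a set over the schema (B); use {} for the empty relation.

Joining S and U on C yields {(a, 29, v, 35, 31, 24), (a, 6, q, 17, 19, 30), (z, 16, q, 12, 19, 30), (z, 37, v, 31, 31, 24)}.
σ[D < G AND C ≠ q]: keep tuples satisfying D < G AND C ≠ q → {(a, 29, v, 35, 31, 24), (z, 37, v, 31, 31, 24)}
π_{D, A, B, C, G} gives {(24, a, 29, v, 35), (24, z, 37, v, 31)}.
Set union of the two operands is {(2, c, 24, n, 29), (21, x, 36, d, 8), (24, a, 29, v, 35), (24, z, 37, v, 31), (25, n, 1, v, 19), (26, k, 32, y, 8), (37, a, 34, k, 23)}.
π_{B} gives {1, 24, 29, 32, 34, 36, 37}.

{1, 24, 29, 32, 34, 36, 37}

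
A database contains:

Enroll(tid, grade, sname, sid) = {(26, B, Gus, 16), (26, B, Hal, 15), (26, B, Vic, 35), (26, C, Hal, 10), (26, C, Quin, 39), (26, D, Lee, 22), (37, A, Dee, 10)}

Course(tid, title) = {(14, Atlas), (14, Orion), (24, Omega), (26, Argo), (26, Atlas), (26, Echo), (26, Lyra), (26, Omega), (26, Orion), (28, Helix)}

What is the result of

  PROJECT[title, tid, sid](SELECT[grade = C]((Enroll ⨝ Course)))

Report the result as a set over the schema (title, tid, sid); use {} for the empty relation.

{(Argo, 26, 10), (Argo, 26, 39), (Atlas, 26, 10), (Atlas, 26, 39), (Echo, 26, 10), (Echo, 26, 39), (Lyra, 26, 10), (Lyra, 26, 39), (Omega, 26, 10), (Omega, 26, 39), (Orion, 26, 10), (Orion, 26, 39)}

Joining Enroll and Course on tid yields {(26, B, Gus, 16, Argo), (26, B, Gus, 16, Atlas), (26, B, Gus, 16, Echo), (26, B, Gus, 16, Lyra), (26, B, Gus, 16, Omega), (26, B, Gus, 16, Orion), (26, B, Hal, 15, Argo), (26, B, Hal, 15, Atlas), (26, B, Hal, 15, Echo), (26, B, Hal, 15, Lyra), (26, B, Hal, 15, Omega), (26, B, Hal, 15, Orion), (26, B, Vic, 35, Argo), (26, B, Vic, 35, Atlas), (26, B, Vic, 35, Echo), (26, B, Vic, 35, Lyra), (26, B, Vic, 35, Omega), (26, B, Vic, 35, Orion), (26, C, Hal, 10, Argo), (26, C, Hal, 10, Atlas), (26, C, Hal, 10, Echo), (26, C, Hal, 10, Lyra), (26, C, Hal, 10, Omega), (26, C, Hal, 10, Orion), (26, C, Quin, 39, Argo), (26, C, Quin, 39, Atlas), (26, C, Quin, 39, Echo), (26, C, Quin, 39, Lyra), (26, C, Quin, 39, Omega), (26, C, Quin, 39, Orion), (26, D, Lee, 22, Argo), (26, D, Lee, 22, Atlas), (26, D, Lee, 22, Echo), (26, D, Lee, 22, Lyra), (26, D, Lee, 22, Omega), (26, D, Lee, 22, Orion)}.
Selection grade = C: {(26, C, Hal, 10, Argo), (26, C, Hal, 10, Atlas), (26, C, Hal, 10, Echo), (26, C, Hal, 10, Lyra), (26, C, Hal, 10, Omega), (26, C, Hal, 10, Orion), (26, C, Quin, 39, Argo), (26, C, Quin, 39, Atlas), (26, C, Quin, 39, Echo), (26, C, Quin, 39, Lyra), (26, C, Quin, 39, Omega), (26, C, Quin, 39, Orion)}
π[title, tid, sid]: project onto (title, tid, sid) → {(Argo, 26, 10), (Argo, 26, 39), (Atlas, 26, 10), (Atlas, 26, 39), (Echo, 26, 10), (Echo, 26, 39), (Lyra, 26, 10), (Lyra, 26, 39), (Omega, 26, 10), (Omega, 26, 39), (Orion, 26, 10), (Orion, 26, 39)}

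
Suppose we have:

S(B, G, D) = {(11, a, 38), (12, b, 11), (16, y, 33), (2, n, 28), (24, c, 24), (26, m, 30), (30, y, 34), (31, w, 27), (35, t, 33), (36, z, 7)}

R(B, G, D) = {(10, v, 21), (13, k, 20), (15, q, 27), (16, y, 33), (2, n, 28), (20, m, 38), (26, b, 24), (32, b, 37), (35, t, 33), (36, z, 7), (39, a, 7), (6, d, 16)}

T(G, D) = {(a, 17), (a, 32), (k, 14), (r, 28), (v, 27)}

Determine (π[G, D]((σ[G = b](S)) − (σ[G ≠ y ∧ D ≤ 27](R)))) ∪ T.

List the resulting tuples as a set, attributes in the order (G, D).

Filtering on G = b leaves {(12, b, 11)}.
Filtering on G ≠ y ∧ D ≤ 27 leaves {(10, v, 21), (13, k, 20), (15, q, 27), (26, b, 24), (36, z, 7), (39, a, 7), (6, d, 16)}.
Set difference of the two operands is {(12, b, 11)}.
π_{G, D} gives {(b, 11)}.
Set union of the two operands is {(a, 17), (a, 32), (b, 11), (k, 14), (r, 28), (v, 27)}.

{(a, 17), (a, 32), (b, 11), (k, 14), (r, 28), (v, 27)}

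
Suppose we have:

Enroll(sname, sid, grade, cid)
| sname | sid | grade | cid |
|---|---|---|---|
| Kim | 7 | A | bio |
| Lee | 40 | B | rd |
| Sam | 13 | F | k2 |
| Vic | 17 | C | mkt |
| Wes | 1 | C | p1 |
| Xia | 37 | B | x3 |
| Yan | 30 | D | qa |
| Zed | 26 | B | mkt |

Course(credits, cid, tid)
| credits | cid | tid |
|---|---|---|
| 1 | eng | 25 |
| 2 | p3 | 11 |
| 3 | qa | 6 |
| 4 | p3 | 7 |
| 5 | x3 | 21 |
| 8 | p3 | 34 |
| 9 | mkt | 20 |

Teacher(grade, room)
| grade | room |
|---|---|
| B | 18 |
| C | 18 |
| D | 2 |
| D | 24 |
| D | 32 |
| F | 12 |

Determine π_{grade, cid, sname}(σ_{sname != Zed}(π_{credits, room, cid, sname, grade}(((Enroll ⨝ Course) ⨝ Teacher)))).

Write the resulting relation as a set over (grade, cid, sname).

Enroll ⋈ Course (natural join on cid): {(Vic, 17, C, mkt, 9, 20), (Xia, 37, B, x3, 5, 21), (Yan, 30, D, qa, 3, 6), (Zed, 26, B, mkt, 9, 20)}
(Enroll ⨝ Course) ⋈ Teacher (natural join on grade): {(Vic, 17, C, mkt, 9, 20, 18), (Xia, 37, B, x3, 5, 21, 18), (Yan, 30, D, qa, 3, 6, 2), (Yan, 30, D, qa, 3, 6, 24), (Yan, 30, D, qa, 3, 6, 32), (Zed, 26, B, mkt, 9, 20, 18)}
π[credits, room, cid, sname, grade]: project onto (credits, room, cid, sname, grade) → {(3, 2, qa, Yan, D), (3, 24, qa, Yan, D), (3, 32, qa, Yan, D), (5, 18, x3, Xia, B), (9, 18, mkt, Vic, C), (9, 18, mkt, Zed, B)}
Selection sname != Zed: {(3, 2, qa, Yan, D), (3, 24, qa, Yan, D), (3, 32, qa, Yan, D), (5, 18, x3, Xia, B), (9, 18, mkt, Vic, C)}
π[grade, cid, sname]: project onto (grade, cid, sname) (2 duplicate(s) eliminated) → {(B, x3, Xia), (C, mkt, Vic), (D, qa, Yan)}

{(B, x3, Xia), (C, mkt, Vic), (D, qa, Yan)}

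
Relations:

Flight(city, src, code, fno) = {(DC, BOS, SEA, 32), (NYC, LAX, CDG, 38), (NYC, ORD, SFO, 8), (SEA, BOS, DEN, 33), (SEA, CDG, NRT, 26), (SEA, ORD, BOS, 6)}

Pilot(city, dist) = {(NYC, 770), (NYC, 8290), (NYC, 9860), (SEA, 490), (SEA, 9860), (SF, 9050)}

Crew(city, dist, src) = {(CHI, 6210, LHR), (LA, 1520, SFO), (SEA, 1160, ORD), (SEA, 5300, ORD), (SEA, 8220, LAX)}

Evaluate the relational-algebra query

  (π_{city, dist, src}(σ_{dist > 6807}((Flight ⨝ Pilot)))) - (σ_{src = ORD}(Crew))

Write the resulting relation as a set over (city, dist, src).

Flight ⋈ Pilot (natural join on city): {(NYC, LAX, CDG, 38, 770), (NYC, LAX, CDG, 38, 8290), (NYC, LAX, CDG, 38, 9860), (NYC, ORD, SFO, 8, 770), (NYC, ORD, SFO, 8, 8290), (NYC, ORD, SFO, 8, 9860), (SEA, BOS, DEN, 33, 490), (SEA, BOS, DEN, 33, 9860), (SEA, CDG, NRT, 26, 490), (SEA, CDG, NRT, 26, 9860), (SEA, ORD, BOS, 6, 490), (SEA, ORD, BOS, 6, 9860)}
Apply σ_{dist > 6807}; surviving tuples: {(NYC, LAX, CDG, 38, 8290), (NYC, LAX, CDG, 38, 9860), (NYC, ORD, SFO, 8, 8290), (NYC, ORD, SFO, 8, 9860), (SEA, BOS, DEN, 33, 9860), (SEA, CDG, NRT, 26, 9860), (SEA, ORD, BOS, 6, 9860)}
Keep only column(s) city, dist, src: {(NYC, 8290, LAX), (NYC, 8290, ORD), (NYC, 9860, LAX), (NYC, 9860, ORD), (SEA, 9860, BOS), (SEA, 9860, CDG), (SEA, 9860, ORD)}
Apply σ_{src = ORD}; surviving tuples: {(SEA, 1160, ORD), (SEA, 5300, ORD)}
Taking the difference: {(NYC, 8290, LAX), (NYC, 8290, ORD), (NYC, 9860, LAX), (NYC, 9860, ORD), (SEA, 9860, BOS), (SEA, 9860, CDG), (SEA, 9860, ORD)}

{(NYC, 8290, LAX), (NYC, 8290, ORD), (NYC, 9860, LAX), (NYC, 9860, ORD), (SEA, 9860, BOS), (SEA, 9860, CDG), (SEA, 9860, ORD)}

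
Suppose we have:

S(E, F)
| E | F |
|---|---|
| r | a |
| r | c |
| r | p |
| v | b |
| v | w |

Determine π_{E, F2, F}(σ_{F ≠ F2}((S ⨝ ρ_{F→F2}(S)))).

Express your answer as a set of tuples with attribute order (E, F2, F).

ρ[F→F2]: schema becomes (E, F2); tuples unchanged.
Natural join on E: {(r, a, a), (r, a, c), (r, a, p), (r, c, a), (r, c, c), (r, c, p), (r, p, a), (r, p, c), (r, p, p), (v, b, b), (v, b, w), (v, w, b), (v, w, w)}
σ[F ≠ F2]: keep tuples satisfying F ≠ F2 → {(r, a, c), (r, a, p), (r, c, a), (r, c, p), (r, p, a), (r, p, c), (v, b, w), (v, w, b)}
Projecting to E, F2, F: {(r, a, c), (r, a, p), (r, c, a), (r, c, p), (r, p, a), (r, p, c), (v, b, w), (v, w, b)}

{(r, a, c), (r, a, p), (r, c, a), (r, c, p), (r, p, a), (r, p, c), (v, b, w), (v, w, b)}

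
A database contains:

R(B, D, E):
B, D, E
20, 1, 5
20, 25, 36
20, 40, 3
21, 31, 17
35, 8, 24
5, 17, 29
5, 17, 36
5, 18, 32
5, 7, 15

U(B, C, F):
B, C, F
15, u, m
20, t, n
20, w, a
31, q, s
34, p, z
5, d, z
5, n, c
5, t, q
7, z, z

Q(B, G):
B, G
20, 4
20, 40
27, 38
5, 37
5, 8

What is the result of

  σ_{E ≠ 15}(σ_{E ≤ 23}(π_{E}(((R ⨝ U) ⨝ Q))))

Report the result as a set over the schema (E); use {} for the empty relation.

{3, 5}

Joining R and U on B yields {(20, 1, 5, t, n), (20, 1, 5, w, a), (20, 25, 36, t, n), (20, 25, 36, w, a), (20, 40, 3, t, n), (20, 40, 3, w, a), (5, 17, 29, d, z), (5, 17, 29, n, c), (5, 17, 29, t, q), (5, 17, 36, d, z), (5, 17, 36, n, c), (5, 17, 36, t, q), (5, 18, 32, d, z), (5, 18, 32, n, c), (5, 18, 32, t, q), (5, 7, 15, d, z), (5, 7, 15, n, c), (5, 7, 15, t, q)}.
Joining (R ⨝ U) and Q on B yields {(20, 1, 5, t, n, 4), (20, 1, 5, t, n, 40), (20, 1, 5, w, a, 4), (20, 1, 5, w, a, 40), (20, 25, 36, t, n, 4), (20, 25, 36, t, n, 40), (20, 25, 36, w, a, 4), (20, 25, 36, w, a, 40), (20, 40, 3, t, n, 4), (20, 40, 3, t, n, 40), (20, 40, 3, w, a, 4), (20, 40, 3, w, a, 40), (5, 17, 29, d, z, 37), (5, 17, 29, d, z, 8), (5, 17, 29, n, c, 37), (5, 17, 29, n, c, 8), (5, 17, 29, t, q, 37), (5, 17, 29, t, q, 8), (5, 17, 36, d, z, 37), (5, 17, 36, d, z, 8), (5, 17, 36, n, c, 37), (5, 17, 36, n, c, 8), (5, 17, 36, t, q, 37), (5, 17, 36, t, q, 8), (5, 18, 32, d, z, 37), (5, 18, 32, d, z, 8), (5, 18, 32, n, c, 37), (5, 18, 32, n, c, 8), (5, 18, 32, t, q, 37), (5, 18, 32, t, q, 8), (5, 7, 15, d, z, 37), (5, 7, 15, d, z, 8), (5, 7, 15, n, c, 37), (5, 7, 15, n, c, 8), (5, 7, 15, t, q, 37), (5, 7, 15, t, q, 8)}.
π[E]: project onto (E) (30 duplicate(s) eliminated) → {15, 29, 3, 32, 36, 5}
Selection E ≤ 23: {15, 3, 5}
Selection E ≠ 15: {3, 5}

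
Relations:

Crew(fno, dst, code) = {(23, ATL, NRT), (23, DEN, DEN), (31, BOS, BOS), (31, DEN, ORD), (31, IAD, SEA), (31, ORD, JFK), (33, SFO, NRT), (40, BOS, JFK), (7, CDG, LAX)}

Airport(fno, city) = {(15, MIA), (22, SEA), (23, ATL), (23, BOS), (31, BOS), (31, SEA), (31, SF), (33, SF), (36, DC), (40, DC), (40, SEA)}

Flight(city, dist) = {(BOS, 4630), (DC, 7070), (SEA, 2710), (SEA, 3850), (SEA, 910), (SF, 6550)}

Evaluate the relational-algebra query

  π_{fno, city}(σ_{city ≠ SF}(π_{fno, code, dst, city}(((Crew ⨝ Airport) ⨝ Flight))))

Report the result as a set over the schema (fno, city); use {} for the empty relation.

{(23, BOS), (31, BOS), (31, SEA), (40, DC), (40, SEA)}

Joining Crew and Airport on fno yields {(23, ATL, NRT, ATL), (23, ATL, NRT, BOS), (23, DEN, DEN, ATL), (23, DEN, DEN, BOS), (31, BOS, BOS, BOS), (31, BOS, BOS, SEA), (31, BOS, BOS, SF), (31, DEN, ORD, BOS), (31, DEN, ORD, SEA), (31, DEN, ORD, SF), (31, IAD, SEA, BOS), (31, IAD, SEA, SEA), (31, IAD, SEA, SF), (31, ORD, JFK, BOS), (31, ORD, JFK, SEA), (31, ORD, JFK, SF), (33, SFO, NRT, SF), (40, BOS, JFK, DC), (40, BOS, JFK, SEA)}.
Joining (Crew ⨝ Airport) and Flight on city yields {(23, ATL, NRT, BOS, 4630), (23, DEN, DEN, BOS, 4630), (31, BOS, BOS, BOS, 4630), (31, BOS, BOS, SEA, 2710), (31, BOS, BOS, SEA, 3850), (31, BOS, BOS, SEA, 910), (31, BOS, BOS, SF, 6550), (31, DEN, ORD, BOS, 4630), (31, DEN, ORD, SEA, 2710), (31, DEN, ORD, SEA, 3850), (31, DEN, ORD, SEA, 910), (31, DEN, ORD, SF, 6550), (31, IAD, SEA, BOS, 4630), (31, IAD, SEA, SEA, 2710), (31, IAD, SEA, SEA, 3850), (31, IAD, SEA, SEA, 910), (31, IAD, SEA, SF, 6550), (31, ORD, JFK, BOS, 4630), (31, ORD, JFK, SEA, 2710), (31, ORD, JFK, SEA, 3850), (31, ORD, JFK, SEA, 910), (31, ORD, JFK, SF, 6550), (33, SFO, NRT, SF, 6550), (40, BOS, JFK, DC, 7070), (40, BOS, JFK, SEA, 2710), (40, BOS, JFK, SEA, 3850), (40, BOS, JFK, SEA, 910)}.
π_{fno, code, dst, city} gives {(23, DEN, DEN, BOS), (23, NRT, ATL, BOS), (31, BOS, BOS, BOS), (31, BOS, BOS, SEA), (31, BOS, BOS, SF), (31, JFK, ORD, BOS), (31, JFK, ORD, SEA), (31, JFK, ORD, SF), (31, ORD, DEN, BOS), (31, ORD, DEN, SEA), (31, ORD, DEN, SF), (31, SEA, IAD, BOS), (31, SEA, IAD, SEA), (31, SEA, IAD, SF), (33, NRT, SFO, SF), (40, JFK, BOS, DC), (40, JFK, BOS, SEA)} (10 duplicate(s) eliminated).
Filtering on city ≠ SF leaves {(23, DEN, DEN, BOS), (23, NRT, ATL, BOS), (31, BOS, BOS, BOS), (31, BOS, BOS, SEA), (31, JFK, ORD, BOS), (31, JFK, ORD, SEA), (31, ORD, DEN, BOS), (31, ORD, DEN, SEA), (31, SEA, IAD, BOS), (31, SEA, IAD, SEA), (40, JFK, BOS, DC), (40, JFK, BOS, SEA)}.
π_{fno, city} gives {(23, BOS), (31, BOS), (31, SEA), (40, DC), (40, SEA)} (7 duplicate(s) eliminated).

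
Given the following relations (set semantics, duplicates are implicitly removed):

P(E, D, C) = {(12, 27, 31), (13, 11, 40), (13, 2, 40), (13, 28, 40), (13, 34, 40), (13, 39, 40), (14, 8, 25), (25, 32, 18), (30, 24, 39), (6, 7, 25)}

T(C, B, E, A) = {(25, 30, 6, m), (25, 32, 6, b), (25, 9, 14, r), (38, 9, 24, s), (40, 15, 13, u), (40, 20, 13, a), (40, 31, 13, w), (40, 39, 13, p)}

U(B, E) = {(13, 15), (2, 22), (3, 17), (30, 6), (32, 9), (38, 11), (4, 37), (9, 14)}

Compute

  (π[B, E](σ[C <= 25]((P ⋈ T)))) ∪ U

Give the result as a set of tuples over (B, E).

{(13, 15), (2, 22), (3, 17), (30, 6), (32, 6), (32, 9), (38, 11), (4, 37), (9, 14)}

Natural join on E, C: {(13, 11, 40, 15, u), (13, 11, 40, 20, a), (13, 11, 40, 31, w), (13, 11, 40, 39, p), (13, 2, 40, 15, u), (13, 2, 40, 20, a), (13, 2, 40, 31, w), (13, 2, 40, 39, p), (13, 28, 40, 15, u), (13, 28, 40, 20, a), (13, 28, 40, 31, w), (13, 28, 40, 39, p), (13, 34, 40, 15, u), (13, 34, 40, 20, a), (13, 34, 40, 31, w), (13, 34, 40, 39, p), (13, 39, 40, 15, u), (13, 39, 40, 20, a), (13, 39, 40, 31, w), (13, 39, 40, 39, p), (14, 8, 25, 9, r), (6, 7, 25, 30, m), (6, 7, 25, 32, b)}
Selection C <= 25: {(14, 8, 25, 9, r), (6, 7, 25, 30, m), (6, 7, 25, 32, b)}
Projecting to B, E: {(30, 6), (32, 6), (9, 14)}
Union: {(30, 6), (32, 6), (9, 14)} with {(13, 15), (2, 22), (3, 17), (30, 6), (32, 9), (38, 11), (4, 37), (9, 14)} → {(13, 15), (2, 22), (3, 17), (30, 6), (32, 6), (32, 9), (38, 11), (4, 37), (9, 14)}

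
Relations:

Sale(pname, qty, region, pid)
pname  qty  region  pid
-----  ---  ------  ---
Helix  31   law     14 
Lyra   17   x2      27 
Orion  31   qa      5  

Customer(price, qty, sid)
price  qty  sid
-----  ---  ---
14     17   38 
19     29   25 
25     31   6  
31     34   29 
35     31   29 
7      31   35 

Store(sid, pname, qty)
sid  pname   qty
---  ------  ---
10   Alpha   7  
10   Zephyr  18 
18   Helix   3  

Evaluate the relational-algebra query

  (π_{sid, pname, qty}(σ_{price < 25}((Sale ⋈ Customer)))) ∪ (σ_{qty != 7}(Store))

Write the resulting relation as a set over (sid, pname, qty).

{(10, Zephyr, 18), (18, Helix, 3), (35, Helix, 31), (35, Orion, 31), (38, Lyra, 17)}

Natural join on qty: {(Helix, 31, law, 14, 25, 6), (Helix, 31, law, 14, 35, 29), (Helix, 31, law, 14, 7, 35), (Lyra, 17, x2, 27, 14, 38), (Orion, 31, qa, 5, 25, 6), (Orion, 31, qa, 5, 35, 29), (Orion, 31, qa, 5, 7, 35)}
σ[price < 25]: keep tuples satisfying price < 25 → {(Helix, 31, law, 14, 7, 35), (Lyra, 17, x2, 27, 14, 38), (Orion, 31, qa, 5, 7, 35)}
Projecting to sid, pname, qty: {(35, Helix, 31), (35, Orion, 31), (38, Lyra, 17)}
σ[qty != 7]: keep tuples satisfying qty != 7 → {(10, Zephyr, 18), (18, Helix, 3)}
Taking the union: {(10, Zephyr, 18), (18, Helix, 3), (35, Helix, 31), (35, Orion, 31), (38, Lyra, 17)}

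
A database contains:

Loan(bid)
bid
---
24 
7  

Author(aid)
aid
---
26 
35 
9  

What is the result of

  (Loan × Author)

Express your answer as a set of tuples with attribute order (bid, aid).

{(24, 26), (24, 35), (24, 9), (7, 26), (7, 35), (7, 9)}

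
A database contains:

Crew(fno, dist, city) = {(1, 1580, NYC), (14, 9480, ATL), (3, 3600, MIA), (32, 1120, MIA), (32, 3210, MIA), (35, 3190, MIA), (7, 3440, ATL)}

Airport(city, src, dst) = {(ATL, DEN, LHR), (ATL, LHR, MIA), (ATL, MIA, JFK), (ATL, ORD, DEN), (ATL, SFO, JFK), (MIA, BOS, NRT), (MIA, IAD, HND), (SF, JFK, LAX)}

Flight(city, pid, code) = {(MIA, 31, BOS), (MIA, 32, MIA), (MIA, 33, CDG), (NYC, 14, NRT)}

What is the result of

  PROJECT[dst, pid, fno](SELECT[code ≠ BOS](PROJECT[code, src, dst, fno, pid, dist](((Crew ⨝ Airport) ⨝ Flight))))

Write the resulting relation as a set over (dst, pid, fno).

{(HND, 32, 3), (HND, 32, 32), (HND, 32, 35), (HND, 33, 3), (HND, 33, 32), (HND, 33, 35), (NRT, 32, 3), (NRT, 32, 32), (NRT, 32, 35), (NRT, 33, 3), (NRT, 33, 32), (NRT, 33, 35)}

Natural join on city: {(14, 9480, ATL, DEN, LHR), (14, 9480, ATL, LHR, MIA), (14, 9480, ATL, MIA, JFK), (14, 9480, ATL, ORD, DEN), (14, 9480, ATL, SFO, JFK), (3, 3600, MIA, BOS, NRT), (3, 3600, MIA, IAD, HND), (32, 1120, MIA, BOS, NRT), (32, 1120, MIA, IAD, HND), (32, 3210, MIA, BOS, NRT), (32, 3210, MIA, IAD, HND), (35, 3190, MIA, BOS, NRT), (35, 3190, MIA, IAD, HND), (7, 3440, ATL, DEN, LHR), (7, 3440, ATL, LHR, MIA), (7, 3440, ATL, MIA, JFK), (7, 3440, ATL, ORD, DEN), (7, 3440, ATL, SFO, JFK)}
Natural join on city: {(3, 3600, MIA, BOS, NRT, 31, BOS), (3, 3600, MIA, BOS, NRT, 32, MIA), (3, 3600, MIA, BOS, NRT, 33, CDG), (3, 3600, MIA, IAD, HND, 31, BOS), (3, 3600, MIA, IAD, HND, 32, MIA), (3, 3600, MIA, IAD, HND, 33, CDG), (32, 1120, MIA, BOS, NRT, 31, BOS), (32, 1120, MIA, BOS, NRT, 32, MIA), (32, 1120, MIA, BOS, NRT, 33, CDG), (32, 1120, MIA, IAD, HND, 31, BOS), (32, 1120, MIA, IAD, HND, 32, MIA), (32, 1120, MIA, IAD, HND, 33, CDG), (32, 3210, MIA, BOS, NRT, 31, BOS), (32, 3210, MIA, BOS, NRT, 32, MIA), (32, 3210, MIA, BOS, NRT, 33, CDG), (32, 3210, MIA, IAD, HND, 31, BOS), (32, 3210, MIA, IAD, HND, 32, MIA), (32, 3210, MIA, IAD, HND, 33, CDG), (35, 3190, MIA, BOS, NRT, 31, BOS), (35, 3190, MIA, BOS, NRT, 32, MIA), (35, 3190, MIA, BOS, NRT, 33, CDG), (35, 3190, MIA, IAD, HND, 31, BOS), (35, 3190, MIA, IAD, HND, 32, MIA), (35, 3190, MIA, IAD, HND, 33, CDG)}
Projecting to code, src, dst, fno, pid, dist: {(BOS, BOS, NRT, 3, 31, 3600), (BOS, BOS, NRT, 32, 31, 1120), (BOS, BOS, NRT, 32, 31, 3210), (BOS, BOS, NRT, 35, 31, 3190), (BOS, IAD, HND, 3, 31, 3600), (BOS, IAD, HND, 32, 31, 1120), (BOS, IAD, HND, 32, 31, 3210), (BOS, IAD, HND, 35, 31, 3190), (CDG, BOS, NRT, 3, 33, 3600), (CDG, BOS, NRT, 32, 33, 1120), (CDG, BOS, NRT, 32, 33, 3210), (CDG, BOS, NRT, 35, 33, 3190), (CDG, IAD, HND, 3, 33, 3600), (CDG, IAD, HND, 32, 33, 1120), (CDG, IAD, HND, 32, 33, 3210), (CDG, IAD, HND, 35, 33, 3190), (MIA, BOS, NRT, 3, 32, 3600), (MIA, BOS, NRT, 32, 32, 1120), (MIA, BOS, NRT, 32, 32, 3210), (MIA, BOS, NRT, 35, 32, 3190), (MIA, IAD, HND, 3, 32, 3600), (MIA, IAD, HND, 32, 32, 1120), (MIA, IAD, HND, 32, 32, 3210), (MIA, IAD, HND, 35, 32, 3190)}
Filtering on code ≠ BOS leaves {(CDG, BOS, NRT, 3, 33, 3600), (CDG, BOS, NRT, 32, 33, 1120), (CDG, BOS, NRT, 32, 33, 3210), (CDG, BOS, NRT, 35, 33, 3190), (CDG, IAD, HND, 3, 33, 3600), (CDG, IAD, HND, 32, 33, 1120), (CDG, IAD, HND, 32, 33, 3210), (CDG, IAD, HND, 35, 33, 3190), (MIA, BOS, NRT, 3, 32, 3600), (MIA, BOS, NRT, 32, 32, 1120), (MIA, BOS, NRT, 32, 32, 3210), (MIA, BOS, NRT, 35, 32, 3190), (MIA, IAD, HND, 3, 32, 3600), (MIA, IAD, HND, 32, 32, 1120), (MIA, IAD, HND, 32, 32, 3210), (MIA, IAD, HND, 35, 32, 3190)}.
Projecting to dst, pid, fno (4 duplicate(s) eliminated): {(HND, 32, 3), (HND, 32, 32), (HND, 32, 35), (HND, 33, 3), (HND, 33, 32), (HND, 33, 35), (NRT, 32, 3), (NRT, 32, 32), (NRT, 32, 35), (NRT, 33, 3), (NRT, 33, 32), (NRT, 33, 35)}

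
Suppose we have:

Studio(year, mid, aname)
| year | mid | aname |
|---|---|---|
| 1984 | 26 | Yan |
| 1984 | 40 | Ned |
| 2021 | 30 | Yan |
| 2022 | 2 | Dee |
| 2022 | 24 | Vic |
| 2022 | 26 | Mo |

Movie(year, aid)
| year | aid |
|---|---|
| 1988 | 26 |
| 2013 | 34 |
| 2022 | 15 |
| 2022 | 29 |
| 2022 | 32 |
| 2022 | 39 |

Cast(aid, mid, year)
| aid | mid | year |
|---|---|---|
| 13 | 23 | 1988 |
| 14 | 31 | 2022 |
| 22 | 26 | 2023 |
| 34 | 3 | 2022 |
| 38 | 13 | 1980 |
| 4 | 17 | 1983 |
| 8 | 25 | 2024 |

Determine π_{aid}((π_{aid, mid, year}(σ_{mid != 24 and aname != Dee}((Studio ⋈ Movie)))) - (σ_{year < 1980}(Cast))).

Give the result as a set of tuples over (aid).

{15, 29, 32, 39}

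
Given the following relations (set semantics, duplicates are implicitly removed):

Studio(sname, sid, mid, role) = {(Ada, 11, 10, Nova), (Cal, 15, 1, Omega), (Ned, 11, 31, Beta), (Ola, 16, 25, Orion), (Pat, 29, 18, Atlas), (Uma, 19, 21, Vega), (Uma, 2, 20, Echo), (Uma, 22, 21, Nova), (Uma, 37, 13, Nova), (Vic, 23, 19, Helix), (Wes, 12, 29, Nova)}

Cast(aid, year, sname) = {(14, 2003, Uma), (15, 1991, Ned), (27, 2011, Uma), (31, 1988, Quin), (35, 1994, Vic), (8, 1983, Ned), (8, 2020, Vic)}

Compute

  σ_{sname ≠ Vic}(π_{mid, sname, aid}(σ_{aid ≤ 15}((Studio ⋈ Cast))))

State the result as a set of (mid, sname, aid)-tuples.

Natural join on sname: {(Ned, 11, 31, Beta, 15, 1991), (Ned, 11, 31, Beta, 8, 1983), (Uma, 19, 21, Vega, 14, 2003), (Uma, 19, 21, Vega, 27, 2011), (Uma, 2, 20, Echo, 14, 2003), (Uma, 2, 20, Echo, 27, 2011), (Uma, 22, 21, Nova, 14, 2003), (Uma, 22, 21, Nova, 27, 2011), (Uma, 37, 13, Nova, 14, 2003), (Uma, 37, 13, Nova, 27, 2011), (Vic, 23, 19, Helix, 35, 1994), (Vic, 23, 19, Helix, 8, 2020)}
Filtering on aid ≤ 15 leaves {(Ned, 11, 31, Beta, 15, 1991), (Ned, 11, 31, Beta, 8, 1983), (Uma, 19, 21, Vega, 14, 2003), (Uma, 2, 20, Echo, 14, 2003), (Uma, 22, 21, Nova, 14, 2003), (Uma, 37, 13, Nova, 14, 2003), (Vic, 23, 19, Helix, 8, 2020)}.
Keep only column(s) mid, sname, aid (1 duplicate(s) eliminated): {(13, Uma, 14), (19, Vic, 8), (20, Uma, 14), (21, Uma, 14), (31, Ned, 15), (31, Ned, 8)}
Filtering on sname ≠ Vic leaves {(13, Uma, 14), (20, Uma, 14), (21, Uma, 14), (31, Ned, 15), (31, Ned, 8)}.

{(13, Uma, 14), (20, Uma, 14), (21, Uma, 14), (31, Ned, 15), (31, Ned, 8)}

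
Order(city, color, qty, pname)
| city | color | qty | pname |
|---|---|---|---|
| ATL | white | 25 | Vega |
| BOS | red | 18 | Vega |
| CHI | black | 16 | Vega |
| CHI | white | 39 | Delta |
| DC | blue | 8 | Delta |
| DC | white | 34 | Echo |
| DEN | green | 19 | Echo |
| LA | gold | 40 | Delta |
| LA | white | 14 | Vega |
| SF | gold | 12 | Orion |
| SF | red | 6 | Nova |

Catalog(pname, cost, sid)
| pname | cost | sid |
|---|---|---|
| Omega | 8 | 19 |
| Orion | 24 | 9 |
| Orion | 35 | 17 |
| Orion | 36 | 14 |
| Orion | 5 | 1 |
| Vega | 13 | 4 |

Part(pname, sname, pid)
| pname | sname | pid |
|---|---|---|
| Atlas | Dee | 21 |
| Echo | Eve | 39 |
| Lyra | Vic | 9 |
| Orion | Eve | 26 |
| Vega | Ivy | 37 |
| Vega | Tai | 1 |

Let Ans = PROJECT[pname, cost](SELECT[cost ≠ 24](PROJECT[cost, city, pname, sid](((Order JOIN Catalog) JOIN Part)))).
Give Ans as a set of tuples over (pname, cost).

{(Orion, 35), (Orion, 36), (Orion, 5), (Vega, 13)}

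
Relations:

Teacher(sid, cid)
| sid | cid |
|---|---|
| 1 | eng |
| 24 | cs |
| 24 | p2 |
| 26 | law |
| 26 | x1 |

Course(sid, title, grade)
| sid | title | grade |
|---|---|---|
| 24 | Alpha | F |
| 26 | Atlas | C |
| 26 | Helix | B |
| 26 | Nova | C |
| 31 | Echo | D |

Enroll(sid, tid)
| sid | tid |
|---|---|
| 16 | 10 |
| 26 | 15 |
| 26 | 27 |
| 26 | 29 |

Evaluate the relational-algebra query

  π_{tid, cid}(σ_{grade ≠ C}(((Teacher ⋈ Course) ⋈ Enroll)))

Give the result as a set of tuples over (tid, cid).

{(15, law), (15, x1), (27, law), (27, x1), (29, law), (29, x1)}

Joining Teacher and Course on sid yields {(24, cs, Alpha, F), (24, p2, Alpha, F), (26, law, Atlas, C), (26, law, Helix, B), (26, law, Nova, C), (26, x1, Atlas, C), (26, x1, Helix, B), (26, x1, Nova, C)}.
Joining (Teacher ⋈ Course) and Enroll on sid yields {(26, law, Atlas, C, 15), (26, law, Atlas, C, 27), (26, law, Atlas, C, 29), (26, law, Helix, B, 15), (26, law, Helix, B, 27), (26, law, Helix, B, 29), (26, law, Nova, C, 15), (26, law, Nova, C, 27), (26, law, Nova, C, 29), (26, x1, Atlas, C, 15), (26, x1, Atlas, C, 27), (26, x1, Atlas, C, 29), (26, x1, Helix, B, 15), (26, x1, Helix, B, 27), (26, x1, Helix, B, 29), (26, x1, Nova, C, 15), (26, x1, Nova, C, 27), (26, x1, Nova, C, 29)}.
σ[grade ≠ C]: keep tuples satisfying grade ≠ C → {(26, law, Helix, B, 15), (26, law, Helix, B, 27), (26, law, Helix, B, 29), (26, x1, Helix, B, 15), (26, x1, Helix, B, 27), (26, x1, Helix, B, 29)}
π[tid, cid]: project onto (tid, cid) → {(15, law), (15, x1), (27, law), (27, x1), (29, law), (29, x1)}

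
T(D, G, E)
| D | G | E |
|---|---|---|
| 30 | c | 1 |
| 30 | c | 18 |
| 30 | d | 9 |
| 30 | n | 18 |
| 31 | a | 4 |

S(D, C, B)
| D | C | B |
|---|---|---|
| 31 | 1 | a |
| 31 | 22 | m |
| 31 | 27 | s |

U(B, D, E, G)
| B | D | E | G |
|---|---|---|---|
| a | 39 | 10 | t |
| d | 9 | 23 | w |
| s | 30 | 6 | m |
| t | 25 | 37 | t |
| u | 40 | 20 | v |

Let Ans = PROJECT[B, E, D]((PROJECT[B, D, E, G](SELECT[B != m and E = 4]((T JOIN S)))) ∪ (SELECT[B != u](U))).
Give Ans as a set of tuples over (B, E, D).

Joining T and S on D yields {(31, a, 4, 1, a), (31, a, 4, 22, m), (31, a, 4, 27, s)}.
Selection B != m and E = 4: {(31, a, 4, 1, a), (31, a, 4, 27, s)}
π[B, D, E, G]: project onto (B, D, E, G) → {(a, 31, 4, a), (s, 31, 4, a)}
Selection B != u: {(a, 39, 10, t), (d, 9, 23, w), (s, 30, 6, m), (t, 25, 37, t)}
Taking the union: {(a, 31, 4, a), (a, 39, 10, t), (d, 9, 23, w), (s, 30, 6, m), (s, 31, 4, a), (t, 25, 37, t)}
π[B, E, D]: project onto (B, E, D) → {(a, 10, 39), (a, 4, 31), (d, 23, 9), (s, 4, 31), (s, 6, 30), (t, 37, 25)}

{(a, 10, 39), (a, 4, 31), (d, 23, 9), (s, 4, 31), (s, 6, 30), (t, 37, 25)}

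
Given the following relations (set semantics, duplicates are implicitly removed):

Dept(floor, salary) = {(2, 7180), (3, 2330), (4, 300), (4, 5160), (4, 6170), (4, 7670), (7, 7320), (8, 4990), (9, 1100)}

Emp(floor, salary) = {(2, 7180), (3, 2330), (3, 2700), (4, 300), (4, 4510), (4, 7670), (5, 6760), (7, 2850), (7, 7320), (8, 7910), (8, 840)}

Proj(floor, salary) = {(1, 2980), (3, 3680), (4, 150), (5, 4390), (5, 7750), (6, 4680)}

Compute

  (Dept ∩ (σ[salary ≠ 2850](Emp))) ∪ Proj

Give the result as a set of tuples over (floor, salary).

{(1, 2980), (2, 7180), (3, 2330), (3, 3680), (4, 150), (4, 300), (4, 7670), (5, 4390), (5, 7750), (6, 4680), (7, 7320)}

Apply σ_{salary ≠ 2850}; surviving tuples: {(2, 7180), (3, 2330), (3, 2700), (4, 300), (4, 4510), (4, 7670), (5, 6760), (7, 7320), (8, 7910), (8, 840)}
Taking the intersection: {(2, 7180), (3, 2330), (4, 300), (4, 7670), (7, 7320)}
Taking the union: {(1, 2980), (2, 7180), (3, 2330), (3, 3680), (4, 150), (4, 300), (4, 7670), (5, 4390), (5, 7750), (6, 4680), (7, 7320)}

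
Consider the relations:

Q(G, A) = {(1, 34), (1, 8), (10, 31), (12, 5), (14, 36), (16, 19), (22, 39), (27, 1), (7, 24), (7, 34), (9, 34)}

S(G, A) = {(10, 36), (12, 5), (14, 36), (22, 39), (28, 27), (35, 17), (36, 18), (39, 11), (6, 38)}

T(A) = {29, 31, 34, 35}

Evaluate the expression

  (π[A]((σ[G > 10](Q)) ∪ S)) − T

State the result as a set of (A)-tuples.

{1, 11, 17, 18, 19, 27, 36, 38, 39, 5}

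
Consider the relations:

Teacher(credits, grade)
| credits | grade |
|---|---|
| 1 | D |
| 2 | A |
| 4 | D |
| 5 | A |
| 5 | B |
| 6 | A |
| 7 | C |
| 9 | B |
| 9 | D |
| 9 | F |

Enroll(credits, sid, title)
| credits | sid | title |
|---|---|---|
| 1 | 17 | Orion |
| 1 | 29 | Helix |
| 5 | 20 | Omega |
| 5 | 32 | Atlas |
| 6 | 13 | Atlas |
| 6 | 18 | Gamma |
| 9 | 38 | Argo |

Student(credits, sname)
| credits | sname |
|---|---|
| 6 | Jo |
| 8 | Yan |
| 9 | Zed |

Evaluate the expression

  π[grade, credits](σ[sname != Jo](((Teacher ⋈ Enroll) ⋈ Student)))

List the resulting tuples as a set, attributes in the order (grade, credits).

{(B, 9), (D, 9), (F, 9)}

Natural join on credits: {(1, D, 17, Orion), (1, D, 29, Helix), (5, A, 20, Omega), (5, A, 32, Atlas), (5, B, 20, Omega), (5, B, 32, Atlas), (6, A, 13, Atlas), (6, A, 18, Gamma), (9, B, 38, Argo), (9, D, 38, Argo), (9, F, 38, Argo)}
Natural join on credits: {(6, A, 13, Atlas, Jo), (6, A, 18, Gamma, Jo), (9, B, 38, Argo, Zed), (9, D, 38, Argo, Zed), (9, F, 38, Argo, Zed)}
σ[sname != Jo]: keep tuples satisfying sname != Jo → {(9, B, 38, Argo, Zed), (9, D, 38, Argo, Zed), (9, F, 38, Argo, Zed)}
π[grade, credits]: project onto (grade, credits) → {(B, 9), (D, 9), (F, 9)}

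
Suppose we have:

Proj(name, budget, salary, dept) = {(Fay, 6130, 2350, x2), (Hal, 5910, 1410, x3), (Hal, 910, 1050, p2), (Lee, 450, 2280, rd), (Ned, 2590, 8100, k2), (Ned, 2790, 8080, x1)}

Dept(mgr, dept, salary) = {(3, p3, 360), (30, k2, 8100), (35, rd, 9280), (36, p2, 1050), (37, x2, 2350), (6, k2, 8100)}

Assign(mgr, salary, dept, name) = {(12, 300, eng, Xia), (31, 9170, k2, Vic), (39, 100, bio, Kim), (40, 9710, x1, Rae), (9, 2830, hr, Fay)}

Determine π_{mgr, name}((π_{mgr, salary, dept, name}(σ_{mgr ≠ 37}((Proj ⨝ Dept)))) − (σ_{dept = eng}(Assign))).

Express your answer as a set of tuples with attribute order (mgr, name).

{(30, Ned), (36, Hal), (6, Ned)}

Joining Proj and Dept on salary, dept yields {(Fay, 6130, 2350, x2, 37), (Hal, 910, 1050, p2, 36), (Ned, 2590, 8100, k2, 30), (Ned, 2590, 8100, k2, 6)}.
σ[mgr ≠ 37]: keep tuples satisfying mgr ≠ 37 → {(Hal, 910, 1050, p2, 36), (Ned, 2590, 8100, k2, 30), (Ned, 2590, 8100, k2, 6)}
Projecting to mgr, salary, dept, name: {(30, 8100, k2, Ned), (36, 1050, p2, Hal), (6, 8100, k2, Ned)}
σ[dept = eng]: keep tuples satisfying dept = eng → {(12, 300, eng, Xia)}
Difference: {(30, 8100, k2, Ned), (36, 1050, p2, Hal), (6, 8100, k2, Ned)} with {(12, 300, eng, Xia)} → {(30, 8100, k2, Ned), (36, 1050, p2, Hal), (6, 8100, k2, Ned)}
Projecting to mgr, name: {(30, Ned), (36, Hal), (6, Ned)}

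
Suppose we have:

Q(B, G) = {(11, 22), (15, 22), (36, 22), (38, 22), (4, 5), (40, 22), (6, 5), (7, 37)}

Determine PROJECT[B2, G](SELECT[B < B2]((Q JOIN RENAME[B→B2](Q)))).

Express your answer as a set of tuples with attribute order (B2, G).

{(15, 22), (36, 22), (38, 22), (40, 22), (6, 5)}

ρ[B→B2]: schema becomes (B2, G); tuples unchanged.
Q ⋈ RENAME[B→B2](Q) (natural join on G): {(11, 22, 11), (11, 22, 15), (11, 22, 36), (11, 22, 38), (11, 22, 40), (15, 22, 11), (15, 22, 15), (15, 22, 36), (15, 22, 38), (15, 22, 40), (36, 22, 11), (36, 22, 15), (36, 22, 36), (36, 22, 38), (36, 22, 40), (38, 22, 11), (38, 22, 15), (38, 22, 36), (38, 22, 38), (38, 22, 40), (4, 5, 4), (4, 5, 6), (40, 22, 11), (40, 22, 15), (40, 22, 36), (40, 22, 38), (40, 22, 40), (6, 5, 4), (6, 5, 6), (7, 37, 7)}
Apply σ_{B < B2}; surviving tuples: {(11, 22, 15), (11, 22, 36), (11, 22, 38), (11, 22, 40), (15, 22, 36), (15, 22, 38), (15, 22, 40), (36, 22, 38), (36, 22, 40), (38, 22, 40), (4, 5, 6)}
Projecting to B2, G (6 duplicate(s) eliminated): {(15, 22), (36, 22), (38, 22), (40, 22), (6, 5)}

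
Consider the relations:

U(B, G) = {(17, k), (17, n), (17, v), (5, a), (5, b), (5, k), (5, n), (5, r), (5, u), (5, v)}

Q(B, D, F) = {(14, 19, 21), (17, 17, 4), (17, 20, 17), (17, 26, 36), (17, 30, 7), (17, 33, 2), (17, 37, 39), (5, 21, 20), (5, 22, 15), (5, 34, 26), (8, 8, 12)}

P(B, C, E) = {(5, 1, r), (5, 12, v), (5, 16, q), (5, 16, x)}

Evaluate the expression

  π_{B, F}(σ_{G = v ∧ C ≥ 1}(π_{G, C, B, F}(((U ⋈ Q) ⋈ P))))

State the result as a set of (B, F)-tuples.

{(5, 15), (5, 20), (5, 26)}

U ⋈ Q (natural join on B): {(17, k, 17, 4), (17, k, 20, 17), (17, k, 26, 36), (17, k, 30, 7), (17, k, 33, 2), (17, k, 37, 39), (17, n, 17, 4), (17, n, 20, 17), (17, n, 26, 36), (17, n, 30, 7), (17, n, 33, 2), (17, n, 37, 39), (17, v, 17, 4), (17, v, 20, 17), (17, v, 26, 36), (17, v, 30, 7), (17, v, 33, 2), (17, v, 37, 39), (5, a, 21, 20), (5, a, 22, 15), (5, a, 34, 26), (5, b, 21, 20), (5, b, 22, 15), (5, b, 34, 26), (5, k, 21, 20), (5, k, 22, 15), (5, k, 34, 26), (5, n, 21, 20), (5, n, 22, 15), (5, n, 34, 26), (5, r, 21, 20), (5, r, 22, 15), (5, r, 34, 26), (5, u, 21, 20), (5, u, 22, 15), (5, u, 34, 26), (5, v, 21, 20), (5, v, 22, 15), (5, v, 34, 26)}
(U ⋈ Q) ⋈ P (natural join on B): {(5, a, 21, 20, 1, r), (5, a, 21, 20, 12, v), (5, a, 21, 20, 16, q), (5, a, 21, 20, 16, x), (5, a, 22, 15, 1, r), (5, a, 22, 15, 12, v), (5, a, 22, 15, 16, q), (5, a, 22, 15, 16, x), (5, a, 34, 26, 1, r), (5, a, 34, 26, 12, v), (5, a, 34, 26, 16, q), (5, a, 34, 26, 16, x), (5, b, 21, 20, 1, r), (5, b, 21, 20, 12, v), (5, b, 21, 20, 16, q), (5, b, 21, 20, 16, x), (5, b, 22, 15, 1, r), (5, b, 22, 15, 12, v), (5, b, 22, 15, 16, q), (5, b, 22, 15, 16, x), (5, b, 34, 26, 1, r), (5, b, 34, 26, 12, v), (5, b, 34, 26, 16, q), (5, b, 34, 26, 16, x), (5, k, 21, 20, 1, r), (5, k, 21, 20, 12, v), (5, k, 21, 20, 16, q), (5, k, 21, 20, 16, x), (5, k, 22, 15, 1, r), (5, k, 22, 15, 12, v), (5, k, 22, 15, 16, q), (5, k, 22, 15, 16, x), (5, k, 34, 26, 1, r), (5, k, 34, 26, 12, v), (5, k, 34, 26, 16, q), (5, k, 34, 26, 16, x), (5, n, 21, 20, 1, r), (5, n, 21, 20, 12, v), (5, n, 21, 20, 16, q), (5, n, 21, 20, 16, x), (5, n, 22, 15, 1, r), (5, n, 22, 15, 12, v), (5, n, 22, 15, 16, q), (5, n, 22, 15, 16, x), (5, n, 34, 26, 1, r), (5, n, 34, 26, 12, v), (5, n, 34, 26, 16, q), (5, n, 34, 26, 16, x), (5, r, 21, 20, 1, r), (5, r, 21, 20, 12, v), (5, r, 21, 20, 16, q), (5, r, 21, 20, 16, x), (5, r, 22, 15, 1, r), (5, r, 22, 15, 12, v), (5, r, 22, 15, 16, q), (5, r, 22, 15, 16, x), (5, r, 34, 26, 1, r), (5, r, 34, 26, 12, v), (5, r, 34, 26, 16, q), (5, r, 34, 26, 16, x), (5, u, 21, 20, 1, r), (5, u, 21, 20, 12, v), (5, u, 21, 20, 16, q), (5, u, 21, 20, 16, x), (5, u, 22, 15, 1, r), (5, u, 22, 15, 12, v), (5, u, 22, 15, 16, q), (5, u, 22, 15, 16, x), (5, u, 34, 26, 1, r), (5, u, 34, 26, 12, v), (5, u, 34, 26, 16, q), (5, u, 34, 26, 16, x), (5, v, 21, 20, 1, r), (5, v, 21, 20, 12, v), (5, v, 21, 20, 16, q), (5, v, 21, 20, 16, x), (5, v, 22, 15, 1, r), (5, v, 22, 15, 12, v), (5, v, 22, 15, 16, q), (5, v, 22, 15, 16, x), (5, v, 34, 26, 1, r), (5, v, 34, 26, 12, v), (5, v, 34, 26, 16, q), (5, v, 34, 26, 16, x)}
π[G, C, B, F]: project onto (G, C, B, F) (21 duplicate(s) eliminated) → {(a, 1, 5, 15), (a, 1, 5, 20), (a, 1, 5, 26), (a, 12, 5, 15), (a, 12, 5, 20), (a, 12, 5, 26), (a, 16, 5, 15), (a, 16, 5, 20), (a, 16, 5, 26), (b, 1, 5, 15), (b, 1, 5, 20), (b, 1, 5, 26), (b, 12, 5, 15), (b, 12, 5, 20), (b, 12, 5, 26), (b, 16, 5, 15), (b, 16, 5, 20), (b, 16, 5, 26), (k, 1, 5, 15), (k, 1, 5, 20), (k, 1, 5, 26), (k, 12, 5, 15), (k, 12, 5, 20), (k, 12, 5, 26), (k, 16, 5, 15), (k, 16, 5, 20), (k, 16, 5, 26), (n, 1, 5, 15), (n, 1, 5, 20), (n, 1, 5, 26), (n, 12, 5, 15), (n, 12, 5, 20), (n, 12, 5, 26), (n, 16, 5, 15), (n, 16, 5, 20), (n, 16, 5, 26), (r, 1, 5, 15), (r, 1, 5, 20), (r, 1, 5, 26), (r, 12, 5, 15), (r, 12, 5, 20), (r, 12, 5, 26), (r, 16, 5, 15), (r, 16, 5, 20), (r, 16, 5, 26), (u, 1, 5, 15), (u, 1, 5, 20), (u, 1, 5, 26), (u, 12, 5, 15), (u, 12, 5, 20), (u, 12, 5, 26), (u, 16, 5, 15), (u, 16, 5, 20), (u, 16, 5, 26), (v, 1, 5, 15), (v, 1, 5, 20), (v, 1, 5, 26), (v, 12, 5, 15), (v, 12, 5, 20), (v, 12, 5, 26), (v, 16, 5, 15), (v, 16, 5, 20), (v, 16, 5, 26)}
σ[G = v ∧ C ≥ 1]: keep tuples satisfying G = v ∧ C ≥ 1 → {(v, 1, 5, 15), (v, 1, 5, 20), (v, 1, 5, 26), (v, 12, 5, 15), (v, 12, 5, 20), (v, 12, 5, 26), (v, 16, 5, 15), (v, 16, 5, 20), (v, 16, 5, 26)}
π[B, F]: project onto (B, F) (6 duplicate(s) eliminated) → {(5, 15), (5, 20), (5, 26)}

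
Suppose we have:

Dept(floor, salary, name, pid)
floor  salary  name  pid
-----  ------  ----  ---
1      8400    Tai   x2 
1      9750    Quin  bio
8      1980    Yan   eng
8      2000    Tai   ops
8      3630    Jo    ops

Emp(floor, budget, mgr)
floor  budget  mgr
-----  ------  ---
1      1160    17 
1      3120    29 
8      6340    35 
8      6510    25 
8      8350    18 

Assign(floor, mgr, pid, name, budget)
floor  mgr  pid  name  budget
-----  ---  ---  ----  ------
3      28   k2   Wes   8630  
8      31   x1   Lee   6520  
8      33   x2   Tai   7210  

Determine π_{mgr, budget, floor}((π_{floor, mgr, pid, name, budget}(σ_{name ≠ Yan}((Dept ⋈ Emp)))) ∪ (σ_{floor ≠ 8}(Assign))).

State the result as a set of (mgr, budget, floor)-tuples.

Dept ⋈ Emp (natural join on floor): {(1, 8400, Tai, x2, 1160, 17), (1, 8400, Tai, x2, 3120, 29), (1, 9750, Quin, bio, 1160, 17), (1, 9750, Quin, bio, 3120, 29), (8, 1980, Yan, eng, 6340, 35), (8, 1980, Yan, eng, 6510, 25), (8, 1980, Yan, eng, 8350, 18), (8, 2000, Tai, ops, 6340, 35), (8, 2000, Tai, ops, 6510, 25), (8, 2000, Tai, ops, 8350, 18), (8, 3630, Jo, ops, 6340, 35), (8, 3630, Jo, ops, 6510, 25), (8, 3630, Jo, ops, 8350, 18)}
Selection name ≠ Yan: {(1, 8400, Tai, x2, 1160, 17), (1, 8400, Tai, x2, 3120, 29), (1, 9750, Quin, bio, 1160, 17), (1, 9750, Quin, bio, 3120, 29), (8, 2000, Tai, ops, 6340, 35), (8, 2000, Tai, ops, 6510, 25), (8, 2000, Tai, ops, 8350, 18), (8, 3630, Jo, ops, 6340, 35), (8, 3630, Jo, ops, 6510, 25), (8, 3630, Jo, ops, 8350, 18)}
π[floor, mgr, pid, name, budget]: project onto (floor, mgr, pid, name, budget) → {(1, 17, bio, Quin, 1160), (1, 17, x2, Tai, 1160), (1, 29, bio, Quin, 3120), (1, 29, x2, Tai, 3120), (8, 18, ops, Jo, 8350), (8, 18, ops, Tai, 8350), (8, 25, ops, Jo, 6510), (8, 25, ops, Tai, 6510), (8, 35, ops, Jo, 6340), (8, 35, ops, Tai, 6340)}
Selection floor ≠ 8: {(3, 28, k2, Wes, 8630)}
Taking the union: {(1, 17, bio, Quin, 1160), (1, 17, x2, Tai, 1160), (1, 29, bio, Quin, 3120), (1, 29, x2, Tai, 3120), (3, 28, k2, Wes, 8630), (8, 18, ops, Jo, 8350), (8, 18, ops, Tai, 8350), (8, 25, ops, Jo, 6510), (8, 25, ops, Tai, 6510), (8, 35, ops, Jo, 6340), (8, 35, ops, Tai, 6340)}
π[mgr, budget, floor]: project onto (mgr, budget, floor) (5 duplicate(s) eliminated) → {(17, 1160, 1), (18, 8350, 8), (25, 6510, 8), (28, 8630, 3), (29, 3120, 1), (35, 6340, 8)}

{(17, 1160, 1), (18, 8350, 8), (25, 6510, 8), (28, 8630, 3), (29, 3120, 1), (35, 6340, 8)}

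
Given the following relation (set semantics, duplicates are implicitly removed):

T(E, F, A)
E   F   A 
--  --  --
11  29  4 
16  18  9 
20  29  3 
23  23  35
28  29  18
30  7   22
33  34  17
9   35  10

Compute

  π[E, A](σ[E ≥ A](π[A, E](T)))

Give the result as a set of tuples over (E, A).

Projecting to A, E: {(10, 9), (17, 33), (18, 28), (22, 30), (3, 20), (35, 23), (4, 11), (9, 16)}
σ[E ≥ A]: keep tuples satisfying E ≥ A → {(17, 33), (18, 28), (22, 30), (3, 20), (4, 11), (9, 16)}
Projecting to E, A: {(11, 4), (16, 9), (20, 3), (28, 18), (30, 22), (33, 17)}

{(11, 4), (16, 9), (20, 3), (28, 18), (30, 22), (33, 17)}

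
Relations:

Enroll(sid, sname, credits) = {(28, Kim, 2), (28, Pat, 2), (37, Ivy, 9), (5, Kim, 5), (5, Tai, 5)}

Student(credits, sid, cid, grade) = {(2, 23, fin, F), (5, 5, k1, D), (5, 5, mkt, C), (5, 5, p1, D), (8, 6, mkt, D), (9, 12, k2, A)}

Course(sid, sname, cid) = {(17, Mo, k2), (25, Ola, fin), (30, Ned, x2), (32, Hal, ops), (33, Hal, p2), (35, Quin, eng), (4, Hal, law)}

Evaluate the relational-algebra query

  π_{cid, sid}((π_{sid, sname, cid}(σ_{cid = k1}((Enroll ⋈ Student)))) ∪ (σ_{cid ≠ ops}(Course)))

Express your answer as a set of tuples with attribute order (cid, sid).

Enroll ⋈ Student (natural join on sid, credits): {(5, Kim, 5, k1, D), (5, Kim, 5, mkt, C), (5, Kim, 5, p1, D), (5, Tai, 5, k1, D), (5, Tai, 5, mkt, C), (5, Tai, 5, p1, D)}
Selection cid = k1: {(5, Kim, 5, k1, D), (5, Tai, 5, k1, D)}
π_{sid, sname, cid} gives {(5, Kim, k1), (5, Tai, k1)}.
Selection cid ≠ ops: {(17, Mo, k2), (25, Ola, fin), (30, Ned, x2), (33, Hal, p2), (35, Quin, eng), (4, Hal, law)}
Union: {(5, Kim, k1), (5, Tai, k1)} with {(17, Mo, k2), (25, Ola, fin), (30, Ned, x2), (33, Hal, p2), (35, Quin, eng), (4, Hal, law)} → {(17, Mo, k2), (25, Ola, fin), (30, Ned, x2), (33, Hal, p2), (35, Quin, eng), (4, Hal, law), (5, Kim, k1), (5, Tai, k1)}
π_{cid, sid} gives {(eng, 35), (fin, 25), (k1, 5), (k2, 17), (law, 4), (p2, 33), (x2, 30)} (1 duplicate(s) eliminated).

{(eng, 35), (fin, 25), (k1, 5), (k2, 17), (law, 4), (p2, 33), (x2, 30)}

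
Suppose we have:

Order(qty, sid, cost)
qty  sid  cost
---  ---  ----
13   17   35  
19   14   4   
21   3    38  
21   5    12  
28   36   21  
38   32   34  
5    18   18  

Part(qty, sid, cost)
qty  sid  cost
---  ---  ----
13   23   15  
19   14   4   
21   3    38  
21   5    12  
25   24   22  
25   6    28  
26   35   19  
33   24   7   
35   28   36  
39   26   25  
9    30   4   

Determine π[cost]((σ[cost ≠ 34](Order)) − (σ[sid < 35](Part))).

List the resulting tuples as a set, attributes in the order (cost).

{18, 21, 35}

Apply σ_{cost ≠ 34}; surviving tuples: {(13, 17, 35), (19, 14, 4), (21, 3, 38), (21, 5, 12), (28, 36, 21), (5, 18, 18)}
Apply σ_{sid < 35}; surviving tuples: {(13, 23, 15), (19, 14, 4), (21, 3, 38), (21, 5, 12), (25, 24, 22), (25, 6, 28), (33, 24, 7), (35, 28, 36), (39, 26, 25), (9, 30, 4)}
Taking the difference: {(13, 17, 35), (28, 36, 21), (5, 18, 18)}
Keep only column(s) cost: {18, 21, 35}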